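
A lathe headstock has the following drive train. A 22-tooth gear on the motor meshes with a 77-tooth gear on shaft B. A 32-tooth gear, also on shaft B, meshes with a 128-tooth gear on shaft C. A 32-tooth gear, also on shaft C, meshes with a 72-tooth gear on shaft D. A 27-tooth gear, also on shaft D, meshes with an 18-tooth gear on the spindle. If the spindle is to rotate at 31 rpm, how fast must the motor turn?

Overall ratio R = 3.5 × 4 × 2.25 × 0.66667 = 21.
Required input speed = output speed × R = 31 × 21 = 651 rpm.

651 rpm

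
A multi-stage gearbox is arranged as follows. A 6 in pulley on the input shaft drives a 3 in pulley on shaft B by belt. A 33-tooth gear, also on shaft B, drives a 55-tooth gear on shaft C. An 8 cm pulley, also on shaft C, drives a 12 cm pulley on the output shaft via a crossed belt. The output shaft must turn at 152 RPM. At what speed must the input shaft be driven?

190 RPM

Overall ratio R = 0.5 × 1.6667 × 1.5 = 1.25.
Required input speed = output speed × R = 152 × 1.25 = 190 RPM.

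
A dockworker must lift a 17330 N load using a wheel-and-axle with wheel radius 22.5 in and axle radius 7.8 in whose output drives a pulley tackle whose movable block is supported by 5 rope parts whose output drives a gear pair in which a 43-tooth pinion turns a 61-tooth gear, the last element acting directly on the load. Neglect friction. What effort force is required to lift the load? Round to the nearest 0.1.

Wheel-and-axle MA = R/r = 22.5/7.8 = 2.8846.
Block-and-tackle MA = number of supporting rope parts = 5.
Gear pair MA = 61/43 = 1.4186.
Combined ideal MA = 2.8846 × 5 × 1.4186 = 20.461.
Effort = load / MA = 17330 / 20.461 = 846.99 N.

847.0 N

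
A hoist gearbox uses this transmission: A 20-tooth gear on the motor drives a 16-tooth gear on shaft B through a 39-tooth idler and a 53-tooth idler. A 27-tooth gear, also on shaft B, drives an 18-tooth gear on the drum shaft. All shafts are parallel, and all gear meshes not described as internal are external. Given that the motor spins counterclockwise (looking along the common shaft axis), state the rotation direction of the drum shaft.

counterclockwise

the motor → shaft B: driver → idler → idler → driven is 3 external meshes, 3 reversals → CW.
shaft B → the drum shaft: external mesh, 1 reversal → CCW.
4 reversals in total — an even number — so the drum shaft turns the same way as the motor.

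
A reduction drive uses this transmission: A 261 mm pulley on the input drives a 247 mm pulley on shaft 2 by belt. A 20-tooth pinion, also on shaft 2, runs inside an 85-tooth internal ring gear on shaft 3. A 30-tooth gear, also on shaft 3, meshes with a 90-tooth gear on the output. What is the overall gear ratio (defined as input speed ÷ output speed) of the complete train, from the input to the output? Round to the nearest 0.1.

12.1

Each stage contributes driven/driver: belt 247/261 = 0.94636, internal gear 85/20 = 4.25, gear mesh 90/30 = 3.
Overall: 0.94636 × 4.25 × 3 = 12.066.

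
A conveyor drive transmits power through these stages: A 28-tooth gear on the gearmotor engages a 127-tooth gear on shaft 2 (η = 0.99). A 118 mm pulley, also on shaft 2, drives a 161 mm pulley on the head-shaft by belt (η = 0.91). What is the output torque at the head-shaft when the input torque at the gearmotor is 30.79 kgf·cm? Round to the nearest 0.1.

gear mesh 127/28 = 4.5357 → τ = 30.79·4.5357·0.99 = 138.26 kgf·cm
belt 161/118 = 1.3644 → τ = 138.26·1.3644·0.91 = 171.66 kgf·cm

171.7 kgf·cm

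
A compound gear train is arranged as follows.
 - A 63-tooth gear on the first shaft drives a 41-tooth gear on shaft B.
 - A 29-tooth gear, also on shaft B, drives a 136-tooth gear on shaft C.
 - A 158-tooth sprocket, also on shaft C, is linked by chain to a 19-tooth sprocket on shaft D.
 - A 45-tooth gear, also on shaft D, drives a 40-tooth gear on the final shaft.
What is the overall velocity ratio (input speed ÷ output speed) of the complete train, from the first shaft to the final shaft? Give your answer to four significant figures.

0.3262

Each stage contributes driven/driver: gear mesh 41/63 = 0.65079, gear mesh 136/29 = 4.6897, chain 19/158 = 0.12025, gear mesh 40/45 = 0.88889.
Overall: 0.65079 × 4.6897 × 0.12025 × 0.88889 = 0.32623.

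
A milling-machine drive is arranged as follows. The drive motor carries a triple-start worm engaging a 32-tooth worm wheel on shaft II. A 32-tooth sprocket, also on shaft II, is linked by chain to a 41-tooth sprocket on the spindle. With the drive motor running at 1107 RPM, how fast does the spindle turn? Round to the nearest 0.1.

the drive motor → shaft II (worm, 32/3): 1107 ÷ 10.667 = 103.78 RPM
shaft II → the spindle (chain, 41/32): 103.78 ÷ 1.2812 = 81 RPM

81.0 RPM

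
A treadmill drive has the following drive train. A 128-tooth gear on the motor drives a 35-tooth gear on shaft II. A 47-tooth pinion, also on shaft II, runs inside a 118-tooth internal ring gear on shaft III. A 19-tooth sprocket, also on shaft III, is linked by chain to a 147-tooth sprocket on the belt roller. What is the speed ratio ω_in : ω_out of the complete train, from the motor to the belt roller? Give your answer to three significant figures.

5.31

Each stage contributes driven/driver: gear mesh 35/128 = 0.27344, internal gear 118/47 = 2.5106, chain 147/19 = 7.7368.
Overall: 0.27344 × 2.5106 × 7.7368 = 5.3114.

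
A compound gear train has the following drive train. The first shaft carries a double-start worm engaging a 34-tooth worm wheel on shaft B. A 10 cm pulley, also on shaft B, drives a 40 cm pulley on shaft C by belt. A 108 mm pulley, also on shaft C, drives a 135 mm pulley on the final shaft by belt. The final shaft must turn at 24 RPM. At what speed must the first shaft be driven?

Overall ratio R = 17 × 4 × 1.25 = 85.
Required input speed = output speed × R = 24 × 85 = 2040 RPM.

2040 RPM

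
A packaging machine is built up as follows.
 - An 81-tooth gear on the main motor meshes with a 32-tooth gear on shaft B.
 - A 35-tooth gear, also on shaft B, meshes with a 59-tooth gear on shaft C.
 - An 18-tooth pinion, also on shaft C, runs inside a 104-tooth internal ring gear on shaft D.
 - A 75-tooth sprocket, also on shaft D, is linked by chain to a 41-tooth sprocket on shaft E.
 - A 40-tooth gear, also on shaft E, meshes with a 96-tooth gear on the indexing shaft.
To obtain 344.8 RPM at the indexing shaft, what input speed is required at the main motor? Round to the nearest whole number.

1741 RPM

Overall ratio R = 0.39506 × 1.6857 × 5.7778 × 0.54667 × 2.4 = 5.0483.
Required input speed = output speed × R = 344.8 × 5.0483 = 1740.6 RPM.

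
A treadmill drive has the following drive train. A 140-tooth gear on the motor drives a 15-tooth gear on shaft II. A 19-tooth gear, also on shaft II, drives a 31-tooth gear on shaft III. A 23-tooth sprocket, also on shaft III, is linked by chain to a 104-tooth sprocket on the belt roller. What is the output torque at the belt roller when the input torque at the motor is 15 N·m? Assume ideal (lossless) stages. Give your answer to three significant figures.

11.9 N·m

gear mesh 15/140 = 0.10714 → τ = 15·0.10714 = 1.6071 N·m
gear mesh 31/19 = 1.6316 → τ = 1.6071·1.6316 = 2.6222 N·m
chain 104/23 = 4.5217 → τ = 2.6222·4.5217 = 11.857 N·m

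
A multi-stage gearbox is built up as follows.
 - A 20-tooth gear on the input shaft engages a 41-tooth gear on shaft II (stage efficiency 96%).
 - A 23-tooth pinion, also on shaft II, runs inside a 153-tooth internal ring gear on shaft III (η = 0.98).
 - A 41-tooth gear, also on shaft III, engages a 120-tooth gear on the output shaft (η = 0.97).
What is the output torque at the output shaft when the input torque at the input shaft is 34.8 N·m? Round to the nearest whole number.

After the gear mesh (41/20): 34.8 × 2.05 × 0.96 = 68.486 N·m
After the internal gear (153/23): 68.486 × 6.6522 × 0.98 = 446.47 N·m
After the gear mesh (120/41): 446.47 × 2.9268 × 0.97 = 1267.5 N·m

1268 N·m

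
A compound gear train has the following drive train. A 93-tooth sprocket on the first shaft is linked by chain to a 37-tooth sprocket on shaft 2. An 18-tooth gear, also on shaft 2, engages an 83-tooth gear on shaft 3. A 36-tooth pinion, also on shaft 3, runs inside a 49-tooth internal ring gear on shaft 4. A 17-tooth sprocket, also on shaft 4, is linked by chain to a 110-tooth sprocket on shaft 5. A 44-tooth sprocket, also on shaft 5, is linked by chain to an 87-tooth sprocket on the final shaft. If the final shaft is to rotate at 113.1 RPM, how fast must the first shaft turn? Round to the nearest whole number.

3613 RPM

Overall ratio R = 0.39785 × 4.6111 × 1.3611 × 6.4706 × 1.9773 = 31.947.
Required input speed = output speed × R = 113.1 × 31.947 = 3613.2 RPM.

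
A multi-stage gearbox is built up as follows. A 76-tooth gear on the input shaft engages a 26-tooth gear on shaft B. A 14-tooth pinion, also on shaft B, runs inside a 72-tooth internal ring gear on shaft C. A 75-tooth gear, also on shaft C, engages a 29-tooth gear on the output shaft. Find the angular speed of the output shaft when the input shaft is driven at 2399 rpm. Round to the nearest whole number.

gear mesh 26/76 = 0.34211 → 2399/0.34211 = 7012.5 rpm
internal gear 72/14 = 5.1429 → 7012.5/5.1429 = 1363.5 rpm
gear mesh 29/75 = 0.38667 → 1363.5/0.38667 = 3526.4 rpm

3526 rpm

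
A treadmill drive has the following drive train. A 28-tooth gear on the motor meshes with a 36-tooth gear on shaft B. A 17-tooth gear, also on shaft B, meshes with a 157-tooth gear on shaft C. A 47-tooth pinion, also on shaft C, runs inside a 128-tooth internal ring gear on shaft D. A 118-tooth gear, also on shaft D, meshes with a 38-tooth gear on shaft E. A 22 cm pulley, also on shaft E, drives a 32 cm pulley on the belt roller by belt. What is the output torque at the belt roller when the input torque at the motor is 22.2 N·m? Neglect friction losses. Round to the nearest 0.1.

336.3 N·m

Gear mesh: ratio = 36/28 = 1.2857; torque at shaft B = 22.2 × 1.2857 = 28.543 N·m.
Gear mesh: ratio = 157/17 = 9.2353; torque at shaft C = 28.543 × 9.2353 = 263.6 N·m.
Internal gear: ratio = 128/47 = 2.7234; torque at shaft D = 263.6 × 2.7234 = 717.89 N·m.
Gear mesh: ratio = 38/118 = 0.32203; torque at shaft E = 717.89 × 0.32203 = 231.19 N·m.
Belt: ratio = 32/22 = 1.4545; torque at the belt roller = 231.19 × 1.4545 = 336.27 N·m.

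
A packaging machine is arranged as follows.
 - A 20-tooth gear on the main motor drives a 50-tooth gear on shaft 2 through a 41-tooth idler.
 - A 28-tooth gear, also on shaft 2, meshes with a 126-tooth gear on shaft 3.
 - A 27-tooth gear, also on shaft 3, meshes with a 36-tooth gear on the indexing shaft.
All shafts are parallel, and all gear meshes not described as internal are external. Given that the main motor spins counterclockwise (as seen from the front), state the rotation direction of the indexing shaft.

the main motor → shaft 2: driver → idler → driven is 2 external meshes, 2 reversals → CCW.
shaft 2 → shaft 3: external mesh, 1 reversal → CW.
shaft 3 → the indexing shaft: external mesh, 1 reversal → CCW.
4 reversals in total — an even number — so the indexing shaft turns the same way as the main motor.

counterclockwise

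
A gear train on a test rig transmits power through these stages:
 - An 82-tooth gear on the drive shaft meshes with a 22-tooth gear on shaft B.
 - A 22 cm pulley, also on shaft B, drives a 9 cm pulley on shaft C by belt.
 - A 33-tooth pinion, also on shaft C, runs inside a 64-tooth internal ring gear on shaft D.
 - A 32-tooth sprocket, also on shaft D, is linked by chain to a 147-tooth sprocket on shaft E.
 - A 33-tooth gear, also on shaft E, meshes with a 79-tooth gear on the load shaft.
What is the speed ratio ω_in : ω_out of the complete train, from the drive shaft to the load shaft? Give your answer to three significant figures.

2.34

Each stage contributes driven/driver: gear mesh 22/82 = 0.26829, belt 9/22 = 0.40909, internal gear 64/33 = 1.9394, chain 147/32 = 4.5938, gear mesh 79/33 = 2.3939.
Overall: 0.26829 × 0.40909 × 1.9394 × 4.5938 × 2.3939 = 2.3409.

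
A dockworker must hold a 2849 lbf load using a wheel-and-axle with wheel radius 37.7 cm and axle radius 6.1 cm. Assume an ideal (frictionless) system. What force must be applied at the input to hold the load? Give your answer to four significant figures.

Wheel-and-axle MA = R/r = 37.7/6.1 = 6.1803.
Effort = load / MA = 2849 / 6.1803 = 460.98 lbf.

461.0 lbf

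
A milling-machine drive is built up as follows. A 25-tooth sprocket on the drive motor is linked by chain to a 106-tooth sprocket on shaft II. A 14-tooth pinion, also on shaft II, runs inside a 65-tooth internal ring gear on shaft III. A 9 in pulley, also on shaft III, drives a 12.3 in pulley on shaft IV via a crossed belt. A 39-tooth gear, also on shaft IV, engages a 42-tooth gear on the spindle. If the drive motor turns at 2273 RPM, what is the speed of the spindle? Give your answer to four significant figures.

78.45 RPM

chain 106/25 = 4.24 → 2273/4.24 = 536.08 RPM
internal gear 65/14 = 4.6429 → 536.08/4.6429 = 115.46 RPM
belt 12.3/9 = 1.3667 → 115.46/1.3667 = 84.486 RPM
gear mesh 42/39 = 1.0769 → 84.486/1.0769 = 78.451 RPM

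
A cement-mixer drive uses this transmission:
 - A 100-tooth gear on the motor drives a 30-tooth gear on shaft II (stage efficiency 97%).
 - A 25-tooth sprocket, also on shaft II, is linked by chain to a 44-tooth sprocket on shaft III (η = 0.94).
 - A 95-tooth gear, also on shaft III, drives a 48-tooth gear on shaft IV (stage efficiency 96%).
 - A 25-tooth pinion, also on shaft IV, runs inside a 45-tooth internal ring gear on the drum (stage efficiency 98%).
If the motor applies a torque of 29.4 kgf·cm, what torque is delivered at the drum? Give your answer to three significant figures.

gear mesh 30/100 = 0.3 → τ = 29.4·0.3·0.97 = 8.5554 kgf·cm
chain 44/25 = 1.76 → τ = 8.5554·1.76·0.94 = 14.154 kgf·cm
gear mesh 48/95 = 0.50526 → τ = 14.154·0.50526·0.96 = 6.8655 kgf·cm
internal gear 45/25 = 1.8 → τ = 6.8655·1.8·0.98 = 12.111 kgf·cm

12.1 kgf·cm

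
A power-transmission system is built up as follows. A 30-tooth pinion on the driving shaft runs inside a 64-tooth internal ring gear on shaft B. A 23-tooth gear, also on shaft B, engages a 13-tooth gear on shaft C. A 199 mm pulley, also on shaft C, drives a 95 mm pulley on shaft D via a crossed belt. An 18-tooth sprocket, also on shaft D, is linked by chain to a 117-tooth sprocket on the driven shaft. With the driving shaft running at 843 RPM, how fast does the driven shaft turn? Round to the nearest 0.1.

225.3 RPM

Internal gear: ratio = 64/30 = 2.1333, so shaft B turns at 843 / 2.1333 = 395.16 RPM.
Gear mesh: ratio = 13/23 = 0.56522, so shaft C turns at 395.16 / 0.56522 = 699.12 RPM.
Belt: ratio = 95/199 = 0.47739, so shaft D turns at 699.12 / 0.47739 = 1464.5 RPM.
Chain: ratio = 117/18 = 6.5, so the driven shaft turns at 1464.5 / 6.5 = 225.3 RPM.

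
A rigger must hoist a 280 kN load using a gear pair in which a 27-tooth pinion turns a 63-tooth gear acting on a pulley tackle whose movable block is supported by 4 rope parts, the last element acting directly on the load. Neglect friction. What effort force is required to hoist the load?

Gear pair MA = 63/27 = 2.3333.
Block-and-tackle MA = number of supporting rope parts = 4.
Combined ideal MA = 2.3333 × 4 = 9.3333.
Effort = load / MA = 280 / 9.3333 = 30 kN.

30 kN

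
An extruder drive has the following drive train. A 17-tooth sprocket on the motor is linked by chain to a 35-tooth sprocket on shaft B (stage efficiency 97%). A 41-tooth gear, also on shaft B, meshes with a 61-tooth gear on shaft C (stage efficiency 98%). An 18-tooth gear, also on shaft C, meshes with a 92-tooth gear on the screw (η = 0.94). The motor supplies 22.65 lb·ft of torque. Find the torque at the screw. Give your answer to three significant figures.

After the chain (35/17): 22.65 × 2.0588 × 0.97 = 45.233 lb·ft
After the gear mesh (61/41): 45.233 × 1.4878 × 0.98 = 65.952 lb·ft
After the gear mesh (92/18): 65.952 × 5.1111 × 0.94 = 316.87 lb·ft

317 lb·ft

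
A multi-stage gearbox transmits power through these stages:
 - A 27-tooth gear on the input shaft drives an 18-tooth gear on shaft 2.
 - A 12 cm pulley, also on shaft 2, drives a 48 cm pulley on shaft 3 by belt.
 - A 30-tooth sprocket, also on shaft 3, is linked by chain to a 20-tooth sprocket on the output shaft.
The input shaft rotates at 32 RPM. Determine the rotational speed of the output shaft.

the input shaft → shaft 2 (gear mesh, 18/27): 32 ÷ 0.66667 = 48 RPM
shaft 2 → shaft 3 (belt, 48/12): 48 ÷ 4 = 12 RPM
shaft 3 → the output shaft (chain, 20/30): 12 ÷ 0.66667 = 18 RPM

18 RPM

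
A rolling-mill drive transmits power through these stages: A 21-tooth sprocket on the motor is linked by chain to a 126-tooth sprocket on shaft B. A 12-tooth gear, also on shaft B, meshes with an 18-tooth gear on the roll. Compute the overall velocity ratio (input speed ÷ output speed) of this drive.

9

Each stage contributes driven/driver: chain 126/21 = 6, gear mesh 18/12 = 1.5.
Overall: 6 × 1.5 = 9.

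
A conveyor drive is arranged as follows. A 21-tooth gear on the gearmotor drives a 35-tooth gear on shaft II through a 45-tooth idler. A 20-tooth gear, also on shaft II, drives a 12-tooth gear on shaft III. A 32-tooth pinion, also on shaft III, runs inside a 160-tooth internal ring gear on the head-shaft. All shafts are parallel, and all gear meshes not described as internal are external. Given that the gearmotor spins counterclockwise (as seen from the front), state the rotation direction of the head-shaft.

the gearmotor → shaft II: driver → idler → driven is 2 external meshes, 2 reversals → CCW.
shaft II → shaft III: external mesh, 1 reversal → CW.
shaft III → the head-shaft: internal mesh, same direction → CW.
3 reversals in total — an odd number — so the head-shaft turns opposite to the gearmotor.

clockwise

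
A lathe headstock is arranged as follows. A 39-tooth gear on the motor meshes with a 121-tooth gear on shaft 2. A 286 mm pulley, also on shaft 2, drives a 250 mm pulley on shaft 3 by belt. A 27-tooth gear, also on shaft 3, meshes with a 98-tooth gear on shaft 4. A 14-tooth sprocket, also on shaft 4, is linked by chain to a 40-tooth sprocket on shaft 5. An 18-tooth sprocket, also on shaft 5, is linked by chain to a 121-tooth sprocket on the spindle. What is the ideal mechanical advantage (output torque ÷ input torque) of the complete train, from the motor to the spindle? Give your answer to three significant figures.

189

Each stage contributes driven/driver: gear mesh 121/39 = 3.1026, belt 250/286 = 0.87413, gear mesh 98/27 = 3.6296, chain 40/14 = 2.8571, chain 121/18 = 6.7222.
Overall: 3.1026 × 0.87413 × 3.6296 × 2.8571 × 6.7222 = 189.06.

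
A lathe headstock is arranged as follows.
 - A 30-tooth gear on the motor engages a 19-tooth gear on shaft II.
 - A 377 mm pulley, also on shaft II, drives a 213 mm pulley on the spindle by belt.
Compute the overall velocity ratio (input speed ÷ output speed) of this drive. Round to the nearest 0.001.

0.358

Each stage contributes driven/driver: gear mesh 19/30 = 0.63333, belt 213/377 = 0.56499.
Overall: 0.63333 × 0.56499 = 0.35782.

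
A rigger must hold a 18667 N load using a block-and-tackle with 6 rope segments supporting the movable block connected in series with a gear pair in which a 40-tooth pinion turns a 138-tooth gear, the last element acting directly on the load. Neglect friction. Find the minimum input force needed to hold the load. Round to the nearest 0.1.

Block-and-tackle MA = number of supporting rope parts = 6.
Gear pair MA = 138/40 = 3.45.
Combined ideal MA = 6 × 3.45 = 20.7.
Effort = load / MA = 18667 / 20.7 = 901.79 N.

901.8 N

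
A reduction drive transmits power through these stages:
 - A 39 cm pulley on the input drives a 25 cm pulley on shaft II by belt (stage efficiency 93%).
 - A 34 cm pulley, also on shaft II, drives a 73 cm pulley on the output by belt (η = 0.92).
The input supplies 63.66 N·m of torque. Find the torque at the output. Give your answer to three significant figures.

Belt: ratio = 25/39 = 0.64103; torque at shaft II = 63.66 × 0.64103 × 0.93 = 37.951 N·m.
Belt: ratio = 73/34 = 2.1471; torque at the output = 37.951 × 2.1471 × 0.92 = 74.965 N·m.

75.0 N·m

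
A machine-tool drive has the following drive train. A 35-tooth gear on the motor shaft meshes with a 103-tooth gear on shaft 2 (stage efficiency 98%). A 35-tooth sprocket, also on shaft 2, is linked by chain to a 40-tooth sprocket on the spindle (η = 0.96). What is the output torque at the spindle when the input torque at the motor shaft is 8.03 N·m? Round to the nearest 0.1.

After the gear mesh (103/35): 8.03 × 2.9429 × 0.98 = 23.159 N·m
After the chain (40/35): 23.159 × 1.1429 × 0.96 = 25.408 N·m

25.4 N·m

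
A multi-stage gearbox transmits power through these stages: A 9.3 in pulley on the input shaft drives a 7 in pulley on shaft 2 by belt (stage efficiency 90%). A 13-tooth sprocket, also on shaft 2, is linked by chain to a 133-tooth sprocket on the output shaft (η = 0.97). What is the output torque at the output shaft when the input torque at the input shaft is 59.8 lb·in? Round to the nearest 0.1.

Belt: ratio = 7/9.3 = 0.75269; torque at shaft 2 = 59.8 × 0.75269 × 0.90 = 40.51 lb·in.
Chain: ratio = 133/13 = 10.231; torque at the output shaft = 40.51 × 10.231 × 0.97 = 402.01 lb·in.

402.0 lb·in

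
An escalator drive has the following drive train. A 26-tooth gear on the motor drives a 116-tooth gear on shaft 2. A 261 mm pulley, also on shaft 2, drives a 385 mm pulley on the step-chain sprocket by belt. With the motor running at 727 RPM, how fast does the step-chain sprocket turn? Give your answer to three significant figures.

110 RPM

Gear mesh: ratio = 116/26 = 4.4615, so shaft 2 turns at 727 / 4.4615 = 162.95 RPM.
Belt: ratio = 385/261 = 1.4751, so the step-chain sprocket turns at 162.95 / 1.4751 = 110.47 RPM.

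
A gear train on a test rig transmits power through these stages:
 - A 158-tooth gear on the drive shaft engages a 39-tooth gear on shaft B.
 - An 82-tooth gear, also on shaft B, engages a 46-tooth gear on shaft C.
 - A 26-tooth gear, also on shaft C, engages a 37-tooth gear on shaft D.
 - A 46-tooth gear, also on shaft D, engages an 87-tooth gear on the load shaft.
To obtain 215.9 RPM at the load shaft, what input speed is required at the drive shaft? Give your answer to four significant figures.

80.46 RPM

Overall ratio R = 0.24684 × 0.56098 × 1.4231 × 1.8913 = 0.37268.
Required input speed = output speed × R = 215.9 × 0.37268 = 80.463 RPM.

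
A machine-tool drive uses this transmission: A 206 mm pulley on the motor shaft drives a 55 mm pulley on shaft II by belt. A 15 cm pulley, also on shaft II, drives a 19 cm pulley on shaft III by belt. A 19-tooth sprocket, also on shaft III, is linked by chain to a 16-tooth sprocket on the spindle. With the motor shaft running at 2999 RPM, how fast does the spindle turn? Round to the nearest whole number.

belt 55/206 = 0.26699 → 2999/0.26699 = 11233 RPM
belt 19/15 = 1.2667 → 11233/1.2667 = 8867.9 RPM
chain 16/19 = 0.84211 → 8867.9/0.84211 = 10531 RPM

10531 RPM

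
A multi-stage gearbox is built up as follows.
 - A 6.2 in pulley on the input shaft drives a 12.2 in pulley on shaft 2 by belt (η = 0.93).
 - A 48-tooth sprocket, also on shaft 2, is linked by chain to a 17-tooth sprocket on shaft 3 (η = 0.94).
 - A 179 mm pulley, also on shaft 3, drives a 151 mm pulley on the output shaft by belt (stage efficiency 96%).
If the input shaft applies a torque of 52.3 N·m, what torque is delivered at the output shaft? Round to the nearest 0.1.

After the belt (12.2/6.2): 52.3 × 1.9677 × 0.93 = 95.709 N·m
After the chain (17/48): 95.709 × 0.35417 × 0.94 = 31.863 N·m
After the belt (151/179): 31.863 × 0.84358 × 0.96 = 25.804 N·m

25.8 N·m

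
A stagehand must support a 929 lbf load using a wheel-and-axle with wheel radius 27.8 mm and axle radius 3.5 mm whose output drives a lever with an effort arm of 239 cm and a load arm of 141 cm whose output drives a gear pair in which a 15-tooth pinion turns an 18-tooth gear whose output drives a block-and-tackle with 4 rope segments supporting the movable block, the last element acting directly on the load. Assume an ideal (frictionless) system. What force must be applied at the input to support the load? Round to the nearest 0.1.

14.4 lbf

Wheel-and-axle MA = R/r = 27.8/3.5 = 7.9429.
Lever MA = effort arm / load arm = 239/141 = 1.695.
Gear pair MA = 18/15 = 1.2.
Block-and-tackle MA = number of supporting rope parts = 4.
Combined ideal MA = 7.9429 × 1.695 × 1.2 × 4 = 64.624.
Effort = load / MA = 929 / 64.624 = 14.375 lbf.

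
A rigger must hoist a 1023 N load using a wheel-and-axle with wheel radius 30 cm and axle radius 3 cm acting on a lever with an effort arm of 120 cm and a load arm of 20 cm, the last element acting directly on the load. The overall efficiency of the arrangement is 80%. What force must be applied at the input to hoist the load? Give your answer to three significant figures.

Wheel-and-axle MA = R/r = 30/3 = 10.
Lever MA = effort arm / load arm = 120/20 = 6.
Combined ideal MA = 10 × 6 = 60.
Actual MA = 60 × 0.80 = 48.
Effort = load / actual MA = 1023 / 48 = 21.312 N.

21.3 N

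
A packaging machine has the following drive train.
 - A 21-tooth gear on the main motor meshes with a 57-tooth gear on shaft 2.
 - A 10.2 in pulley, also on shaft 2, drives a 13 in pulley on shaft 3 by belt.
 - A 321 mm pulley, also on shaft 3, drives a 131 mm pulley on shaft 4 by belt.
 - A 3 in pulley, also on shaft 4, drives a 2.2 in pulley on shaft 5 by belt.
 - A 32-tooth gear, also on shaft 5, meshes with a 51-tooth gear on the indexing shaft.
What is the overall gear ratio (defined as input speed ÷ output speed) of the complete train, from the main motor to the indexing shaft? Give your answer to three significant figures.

Each stage contributes driven/driver: gear mesh 57/21 = 2.7143, belt 13/10.2 = 1.2745, belt 131/321 = 0.4081, belt 2.2/3 = 0.73333, gear mesh 51/32 = 1.5938.
Overall: 2.7143 × 1.2745 × 0.4081 × 0.73333 × 1.5938 = 1.65.

1.65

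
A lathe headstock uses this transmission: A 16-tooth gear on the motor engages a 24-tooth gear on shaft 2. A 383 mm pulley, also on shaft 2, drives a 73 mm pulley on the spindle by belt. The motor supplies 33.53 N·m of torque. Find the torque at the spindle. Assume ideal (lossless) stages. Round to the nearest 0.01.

9.59 N·m

Gear mesh: ratio = 24/16 = 1.5; torque at shaft 2 = 33.53 × 1.5 = 50.295 N·m.
Belt: ratio = 73/383 = 0.1906; torque at the spindle = 50.295 × 0.1906 = 9.5863 N·m.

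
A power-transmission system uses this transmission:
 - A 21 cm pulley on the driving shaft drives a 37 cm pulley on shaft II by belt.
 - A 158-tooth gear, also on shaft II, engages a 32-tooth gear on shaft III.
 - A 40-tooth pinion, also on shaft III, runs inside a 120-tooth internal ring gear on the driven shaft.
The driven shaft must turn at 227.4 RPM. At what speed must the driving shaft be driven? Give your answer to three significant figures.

Overall ratio R = 1.7619 × 0.20253 × 3 = 1.0705.
Required input speed = output speed × R = 227.4 × 1.0705 = 243.44 RPM.

243 RPM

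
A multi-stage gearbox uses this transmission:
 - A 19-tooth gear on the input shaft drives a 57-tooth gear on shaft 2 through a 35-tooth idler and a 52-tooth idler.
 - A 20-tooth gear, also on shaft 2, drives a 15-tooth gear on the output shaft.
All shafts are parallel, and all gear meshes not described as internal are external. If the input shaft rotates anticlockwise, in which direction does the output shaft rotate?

anticlockwise

the input shaft → shaft 2: driver → idler → idler → driven is 3 external meshes, 3 reversals → CW.
shaft 2 → the output shaft: external mesh, 1 reversal → CCW.
4 reversals in total — an even number — so the output shaft turns the same way as the input shaft.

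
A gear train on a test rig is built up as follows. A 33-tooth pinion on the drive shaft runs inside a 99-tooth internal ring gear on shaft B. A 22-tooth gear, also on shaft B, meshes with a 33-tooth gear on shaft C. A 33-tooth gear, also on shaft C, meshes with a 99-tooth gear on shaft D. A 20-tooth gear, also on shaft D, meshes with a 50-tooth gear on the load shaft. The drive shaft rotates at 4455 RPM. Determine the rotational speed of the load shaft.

132 RPM

Internal gear: ratio = 99/33 = 3, so shaft B turns at 4455 / 3 = 1485 RPM.
Gear mesh: ratio = 33/22 = 1.5, so shaft C turns at 1485 / 1.5 = 990 RPM.
Gear mesh: ratio = 99/33 = 3, so shaft D turns at 990 / 3 = 330 RPM.
Gear mesh: ratio = 50/20 = 2.5, so the load shaft turns at 330 / 2.5 = 132 RPM.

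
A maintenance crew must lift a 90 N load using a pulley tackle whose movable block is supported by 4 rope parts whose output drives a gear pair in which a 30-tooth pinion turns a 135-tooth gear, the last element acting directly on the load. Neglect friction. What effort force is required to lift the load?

Block-and-tackle MA = number of supporting rope parts = 4.
Gear pair MA = 135/30 = 4.5.
Combined ideal MA = 4 × 4.5 = 18.
Effort = load / MA = 90 / 18 = 5 N.

5 N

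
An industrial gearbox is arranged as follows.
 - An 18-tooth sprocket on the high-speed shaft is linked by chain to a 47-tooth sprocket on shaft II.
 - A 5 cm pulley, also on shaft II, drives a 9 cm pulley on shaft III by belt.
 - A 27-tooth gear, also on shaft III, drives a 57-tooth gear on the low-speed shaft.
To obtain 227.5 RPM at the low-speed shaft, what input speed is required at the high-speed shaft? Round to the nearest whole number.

2257 RPM

Overall ratio R = 2.6111 × 1.8 × 2.1111 = 9.9222.
Required input speed = output speed × R = 227.5 × 9.9222 = 2257.3 RPM.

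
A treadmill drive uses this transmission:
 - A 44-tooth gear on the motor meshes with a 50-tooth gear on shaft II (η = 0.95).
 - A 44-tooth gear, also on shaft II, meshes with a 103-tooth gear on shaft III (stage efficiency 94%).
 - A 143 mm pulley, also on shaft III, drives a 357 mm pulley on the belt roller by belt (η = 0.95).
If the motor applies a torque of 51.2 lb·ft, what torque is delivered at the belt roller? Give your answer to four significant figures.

After the gear mesh (50/44): 51.2 × 1.1364 × 0.95 = 55.273 lb·ft
After the gear mesh (103/44): 55.273 × 2.3409 × 0.94 = 121.63 lb·ft
After the belt (357/143): 121.63 × 2.4965 × 0.95 = 288.46 lb·ft

288.5 lb·ft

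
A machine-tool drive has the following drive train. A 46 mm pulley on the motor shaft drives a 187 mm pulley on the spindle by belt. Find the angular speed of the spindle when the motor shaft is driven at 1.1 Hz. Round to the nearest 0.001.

belt 187/46 = 4.0652 → 1.1/4.0652 = 0.27059 Hz

0.271 Hz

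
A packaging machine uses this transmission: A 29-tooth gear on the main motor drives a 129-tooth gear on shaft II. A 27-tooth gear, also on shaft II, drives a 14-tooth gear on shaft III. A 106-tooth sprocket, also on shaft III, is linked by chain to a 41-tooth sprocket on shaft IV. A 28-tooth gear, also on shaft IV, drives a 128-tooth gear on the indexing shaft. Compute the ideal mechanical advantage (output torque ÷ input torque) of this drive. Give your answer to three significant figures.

4.08

Each stage contributes driven/driver: gear mesh 129/29 = 4.4483, gear mesh 14/27 = 0.51852, chain 41/106 = 0.38679, gear mesh 128/28 = 4.5714.
Overall: 4.4483 × 0.51852 × 0.38679 × 4.5714 = 4.0784.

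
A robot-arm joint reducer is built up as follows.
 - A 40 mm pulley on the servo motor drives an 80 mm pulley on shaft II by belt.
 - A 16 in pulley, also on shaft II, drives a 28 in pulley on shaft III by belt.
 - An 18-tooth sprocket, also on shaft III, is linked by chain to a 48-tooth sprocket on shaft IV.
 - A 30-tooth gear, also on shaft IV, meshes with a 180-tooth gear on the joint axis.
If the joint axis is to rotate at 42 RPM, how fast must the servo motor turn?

Overall ratio R = 2 × 1.75 × 2.6667 × 6 = 56.
Required input speed = output speed × R = 42 × 56 = 2352 RPM.

2352 RPM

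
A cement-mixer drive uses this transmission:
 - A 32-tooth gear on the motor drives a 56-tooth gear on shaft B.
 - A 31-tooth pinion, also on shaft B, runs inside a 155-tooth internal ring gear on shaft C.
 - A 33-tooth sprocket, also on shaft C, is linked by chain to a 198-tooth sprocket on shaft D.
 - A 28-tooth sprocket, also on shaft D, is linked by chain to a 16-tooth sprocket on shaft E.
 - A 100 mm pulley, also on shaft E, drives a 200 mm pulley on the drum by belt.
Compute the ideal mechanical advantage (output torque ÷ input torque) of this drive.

Each stage contributes driven/driver: gear mesh 56/32 = 1.75, internal gear 155/31 = 5, chain 198/33 = 6, chain 16/28 = 0.57143, belt 200/100 = 2.
Overall: 1.75 × 5 × 6 × 0.57143 × 2 = 60.

60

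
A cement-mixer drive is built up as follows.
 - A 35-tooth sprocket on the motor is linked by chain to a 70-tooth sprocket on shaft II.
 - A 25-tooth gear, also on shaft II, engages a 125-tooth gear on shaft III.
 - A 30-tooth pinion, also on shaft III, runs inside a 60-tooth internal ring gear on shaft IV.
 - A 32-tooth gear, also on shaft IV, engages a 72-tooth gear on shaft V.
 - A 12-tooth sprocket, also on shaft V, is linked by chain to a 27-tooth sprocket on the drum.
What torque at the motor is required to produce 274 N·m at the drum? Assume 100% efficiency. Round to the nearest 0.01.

2.71 N·m

Overall ratio R = 2 × 5 × 2 × 2.25 × 2.25 = 101.25.
Input torque = output torque / R = 274 / 101.25 = 2.7062 N·m.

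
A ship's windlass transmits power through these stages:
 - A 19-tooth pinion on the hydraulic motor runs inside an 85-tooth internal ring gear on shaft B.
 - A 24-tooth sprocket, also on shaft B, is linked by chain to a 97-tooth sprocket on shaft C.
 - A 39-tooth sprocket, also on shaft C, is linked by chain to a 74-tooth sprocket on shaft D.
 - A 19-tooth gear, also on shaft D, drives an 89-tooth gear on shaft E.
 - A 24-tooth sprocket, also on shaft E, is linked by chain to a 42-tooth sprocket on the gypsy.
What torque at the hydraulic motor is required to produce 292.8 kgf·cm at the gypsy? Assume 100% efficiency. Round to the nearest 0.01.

1.04 kgf·cm

Overall ratio R = 4.4737 × 4.0417 × 1.8974 × 4.6842 × 1.75 = 281.23.
Input torque = output torque / R = 292.8 / 281.23 = 1.0411 kgf·cm.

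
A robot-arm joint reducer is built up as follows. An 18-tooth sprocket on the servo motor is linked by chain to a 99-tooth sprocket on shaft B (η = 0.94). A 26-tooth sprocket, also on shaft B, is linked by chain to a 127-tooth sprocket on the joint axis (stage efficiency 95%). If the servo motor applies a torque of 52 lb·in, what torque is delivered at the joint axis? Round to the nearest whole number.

chain 99/18 = 5.5 → τ = 52·5.5·0.94 = 268.84 lb·in
chain 127/26 = 4.8846 → τ = 268.84·4.8846·0.95 = 1247.5 lb·in

1248 lb·in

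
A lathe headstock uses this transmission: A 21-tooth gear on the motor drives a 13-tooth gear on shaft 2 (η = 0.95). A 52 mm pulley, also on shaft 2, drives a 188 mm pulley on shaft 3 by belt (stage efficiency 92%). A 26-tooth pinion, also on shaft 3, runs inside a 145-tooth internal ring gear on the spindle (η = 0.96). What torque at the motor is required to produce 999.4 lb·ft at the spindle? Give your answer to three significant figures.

95.4 lb·ft

Overall ratio R = 0.61905 × 3.6154 × 5.5769 = 12.482; overall efficiency η = 0.95 × 0.92 × 0.96 = 0.8390.
Input torque = output torque / (R × η) = 999.4 / (12.482 × 0.8390) = 95.43 lb·ft.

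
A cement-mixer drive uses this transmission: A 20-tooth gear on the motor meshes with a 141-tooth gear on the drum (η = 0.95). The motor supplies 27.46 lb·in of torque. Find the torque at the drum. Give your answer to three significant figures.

184 lb·in

gear mesh 141/20 = 7.05 → τ = 27.46·7.05·0.95 = 183.91 lb·in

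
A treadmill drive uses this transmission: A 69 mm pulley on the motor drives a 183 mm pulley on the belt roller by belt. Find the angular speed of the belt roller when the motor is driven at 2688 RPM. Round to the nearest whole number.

1014 RPM

the motor → the belt roller (belt, 183/69): 2688 ÷ 2.6522 = 1013.5 RPM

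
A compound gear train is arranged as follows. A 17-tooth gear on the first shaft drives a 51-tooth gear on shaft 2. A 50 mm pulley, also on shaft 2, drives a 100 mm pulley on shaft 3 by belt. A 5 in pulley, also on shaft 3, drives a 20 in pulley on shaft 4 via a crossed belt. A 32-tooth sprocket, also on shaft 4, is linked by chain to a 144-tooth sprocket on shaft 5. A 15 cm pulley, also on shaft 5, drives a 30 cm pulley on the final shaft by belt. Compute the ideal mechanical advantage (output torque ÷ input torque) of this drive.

Each stage contributes driven/driver: gear mesh 51/17 = 3, belt 100/50 = 2, belt 20/5 = 4, chain 144/32 = 4.5, belt 30/15 = 2.
Overall: 3 × 2 × 4 × 4.5 × 2 = 216.

216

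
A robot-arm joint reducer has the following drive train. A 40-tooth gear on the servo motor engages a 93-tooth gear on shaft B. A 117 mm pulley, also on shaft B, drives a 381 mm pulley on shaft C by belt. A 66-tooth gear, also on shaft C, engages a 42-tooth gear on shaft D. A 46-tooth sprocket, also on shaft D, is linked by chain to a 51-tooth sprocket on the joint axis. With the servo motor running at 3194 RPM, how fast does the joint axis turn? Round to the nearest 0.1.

597.9 RPM

Gear mesh: ratio = 93/40 = 2.325, so shaft B turns at 3194 / 2.325 = 1373.8 RPM.
Belt: ratio = 381/117 = 3.2564, so shaft C turns at 1373.8 / 3.2564 = 421.86 RPM.
Gear mesh: ratio = 42/66 = 0.63636, so shaft D turns at 421.86 / 0.63636 = 662.93 RPM.
Chain: ratio = 51/46 = 1.1087, so the joint axis turns at 662.93 / 1.1087 = 597.94 RPM.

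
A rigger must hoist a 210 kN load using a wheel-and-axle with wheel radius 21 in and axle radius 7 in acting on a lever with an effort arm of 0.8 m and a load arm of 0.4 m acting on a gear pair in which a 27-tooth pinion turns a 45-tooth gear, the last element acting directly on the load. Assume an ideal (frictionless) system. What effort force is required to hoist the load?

Wheel-and-axle MA = R/r = 21/7 = 3.
Lever MA = effort arm / load arm = 0.8/0.4 = 2.
Gear pair MA = 45/27 = 1.6667.
Combined ideal MA = 3 × 2 × 1.6667 = 10.
Effort = load / MA = 210 / 10 = 21 kN.

21 kN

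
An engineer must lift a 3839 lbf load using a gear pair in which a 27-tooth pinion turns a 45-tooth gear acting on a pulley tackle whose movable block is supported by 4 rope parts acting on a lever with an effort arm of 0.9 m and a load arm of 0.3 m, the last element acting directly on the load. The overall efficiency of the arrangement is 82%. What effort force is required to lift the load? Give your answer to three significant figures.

234 lbf

Gear pair MA = 45/27 = 1.6667.
Block-and-tackle MA = number of supporting rope parts = 4.
Lever MA = effort arm / load arm = 0.9/0.3 = 3.
Combined ideal MA = 1.6667 × 4 × 3 = 20.
Actual MA = 20 × 0.82 = 16.4.
Effort = load / actual MA = 3839 / 16.4 = 234.09 lbf.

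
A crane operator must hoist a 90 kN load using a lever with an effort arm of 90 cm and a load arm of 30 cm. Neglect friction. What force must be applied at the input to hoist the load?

30 kN

Lever MA = effort arm / load arm = 90/30 = 3.
Effort = load / MA = 90 / 3 = 30 kN.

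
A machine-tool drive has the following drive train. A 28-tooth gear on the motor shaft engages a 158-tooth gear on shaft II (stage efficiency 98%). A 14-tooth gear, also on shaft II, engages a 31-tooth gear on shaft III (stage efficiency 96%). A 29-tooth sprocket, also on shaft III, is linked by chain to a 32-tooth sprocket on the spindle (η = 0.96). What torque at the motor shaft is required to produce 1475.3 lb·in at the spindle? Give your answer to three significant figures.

Overall ratio R = 5.6429 × 2.2143 × 1.1034 = 13.787; overall efficiency η = 0.98 × 0.96 × 0.96 = 0.9032.
Input torque = output torque / (R × η) = 1475.3 / (13.787 × 0.9032) = 118.48 lb·in.

118 lb·in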